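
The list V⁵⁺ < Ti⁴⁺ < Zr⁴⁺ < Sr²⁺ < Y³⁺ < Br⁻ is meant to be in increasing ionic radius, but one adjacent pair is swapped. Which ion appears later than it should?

Y³⁺

Compare adjacent ions: they are isoelectronic (36 e⁻) and Y has more protons than Sr (39 vs 38), making Y³⁺ smaller — yet in this increasing list Sr²⁺ sits before Y³⁺. Nothing else is reversed, so Y³⁺ should move one place to the left.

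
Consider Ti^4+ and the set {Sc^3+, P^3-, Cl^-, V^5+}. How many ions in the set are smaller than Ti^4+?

1

These species are isoelectronic with 18 electrons. The only difference is the number of protons: V^5+ (Z=23), Ti^4+ (Z=22), Sc^3+ (Z=21), Cl^- (Z=17), P^3- (Z=15). The strongest nuclear pull (V^5+) gives the smallest ion.
Overall: V^5+ < Ti^4+ < Sc^3+ < Cl^- < P^3-. Ti^4+ has 1 below it and 3 above. Count: 1.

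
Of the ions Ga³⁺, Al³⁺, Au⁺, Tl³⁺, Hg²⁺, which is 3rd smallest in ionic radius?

Electron counts and nuclear charges: Al³⁺: 10 e⁻, Z=13, Ga³⁺: 28 e⁻, Z=31, Tl³⁺: 78 e⁻, Z=81, Hg²⁺: 78 e⁻, Z=80, Au⁺: 78 e⁻, Z=79. Al³⁺ < Ga³⁺ (same group, 1 shell fewer); Ga³⁺ < Tl³⁺ (same group, period 4 vs 6); Tl³⁺ < Hg²⁺ (isoelectronic, higher Z=81 is smaller); Hg²⁺ < Au⁺ (both 78 e⁻, Z=80>79).
Ordering: Al³⁺ < Ga³⁺ < Tl³⁺ < Hg²⁺ < Au⁺. The 3rd smallest is Tl³⁺.

Tl³⁺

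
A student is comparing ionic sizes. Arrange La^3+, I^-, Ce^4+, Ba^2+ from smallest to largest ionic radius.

All of these have 54 electrons (isoelectronic). With the same electron cloud, the ion with the most protons pulls it in tightest. Nuclear charges: Ce^4+ (Z=58), La^3+ (Z=57), Ba^2+ (Z=56), I^- (Z=53). Highest Z is smallest.

Ce^4+ < La^3+ < Ba^2+ < I^-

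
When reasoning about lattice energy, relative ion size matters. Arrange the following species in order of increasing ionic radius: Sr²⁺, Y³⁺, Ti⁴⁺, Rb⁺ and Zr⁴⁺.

Ti⁴⁺ (Z=22, 18 e⁻), Zr⁴⁺ (Z=40, 36 e⁻), Y³⁺ (Z=39, 36 e⁻), Sr²⁺ (Z=38, 36 e⁻), Rb⁺ (Z=37, 36 e⁻). Ti⁴⁺ < Zr⁴⁺ (same group, period 4 vs 5); Zr⁴⁺ < Y³⁺ (isoelectronic, higher Z=40 is smaller); Y³⁺ < Sr²⁺ (isoelectronic, higher Z=39 is smaller); Sr²⁺ < Rb⁺ (isoelectronic, higher Z=38 is smaller).

Ti⁴⁺ < Zr⁴⁺ < Y³⁺ < Sr²⁺ < Rb⁺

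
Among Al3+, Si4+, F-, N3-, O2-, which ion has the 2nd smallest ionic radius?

Al3+

Each ion has 10 electrons. The ranking follows nuclear charge in reverse — greater Z gives a smaller radius. Si4+ (Z=14), Al3+ (Z=13), F- (Z=9), O2- (Z=8), N3- (Z=7).
Full ascending order: Si4+ < Al3+ < F- < O2- < N3-. Counting from the smallest, position 2 is Al3+.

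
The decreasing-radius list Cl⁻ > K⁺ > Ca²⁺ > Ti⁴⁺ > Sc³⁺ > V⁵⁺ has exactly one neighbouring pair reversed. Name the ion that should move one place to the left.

The pair Ti⁴⁺, Sc³⁺ is the wrong way round — both have 18 electrons but Z(Ti)=22 > Z(Sc)=21, so Ti⁴⁺ should be the smaller of the two. All other adjacent pairs agree with periodic trends, so Sc³⁺ is the misplaced ion.

Sc³⁺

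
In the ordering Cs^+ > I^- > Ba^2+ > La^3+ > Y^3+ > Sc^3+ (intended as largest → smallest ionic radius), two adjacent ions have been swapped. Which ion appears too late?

I^-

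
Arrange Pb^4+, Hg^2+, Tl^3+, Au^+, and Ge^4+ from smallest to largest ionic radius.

Tabulating Z and e⁻: Ge^4+ has 28 e⁻ (Z=32), Pb^4+ has 78 e⁻ (Z=82), Tl^3+ has 78 e⁻ (Z=81), Hg^2+ has 78 e⁻ (Z=80), Au^+ has 78 e⁻ (Z=79). Ge^4+ < Pb^4+ (same group, 2 shells fewer); Pb^4+ < Tl^3+ (isoelectronic, higher Z=82 is smaller); Tl^3+ < Hg^2+ (isoelectronic, higher Z=81 is smaller); Hg^2+ < Au^+ (isoelectronic, higher Z=80 is smaller).

Ge^4+ < Pb^4+ < Tl^3+ < Hg^2+ < Au^+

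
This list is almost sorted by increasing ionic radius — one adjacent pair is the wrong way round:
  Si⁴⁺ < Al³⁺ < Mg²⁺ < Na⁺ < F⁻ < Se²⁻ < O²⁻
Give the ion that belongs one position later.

Scanning neighbour by neighbour, only Se²⁻/O²⁻ violates a trend: O²⁻ and Se²⁻ are in one column with the same charge; the lighter period-2 ion has 2 fewer shells and is smaller. That makes Se²⁻ the one sitting a position early relative to where it belongs.

Se²⁻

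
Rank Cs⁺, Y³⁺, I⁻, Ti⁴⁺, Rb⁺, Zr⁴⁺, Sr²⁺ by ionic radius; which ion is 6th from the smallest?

Ti⁴⁺: 18 e⁻, Z=22, Zr⁴⁺: 36 e⁻, Z=40, Y³⁺: 36 e⁻, Z=39, Sr²⁺: 36 e⁻, Z=38, Rb⁺: 36 e⁻, Z=37, Cs⁺: 54 e⁻, Z=55, I⁻: 54 e⁻, Z=53. Ti⁴⁺ < Zr⁴⁺ (same group, period 4 vs 5); Zr⁴⁺ < Y³⁺ (isoelectronic, higher Z=40 is smaller); Y³⁺ < Sr²⁺ (isoelectronic, higher Z=39 is smaller); Sr²⁺ < Rb⁺ (both 36 e⁻, Z=38>37); Rb⁺ < Cs⁺ (same group, period 5 vs 6); Cs⁺ < I⁻ (both 54 e⁻, Z=55>53).
Full ascending order: Ti⁴⁺ < Zr⁴⁺ < Y³⁺ < Sr²⁺ < Rb⁺ < Cs⁺ < I⁻. Counting from the smallest, position 6 is Cs⁺.

Cs⁺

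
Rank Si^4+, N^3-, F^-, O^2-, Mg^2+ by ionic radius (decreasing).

N^3- > O^2- > F^- > Mg^2+ > Si^4+

All of these have 10 electrons (isoelectronic). With the same electron cloud, the ion with the most protons pulls it in tightest. Nuclear charges: Si^4+ (Z=14), Mg^2+ (Z=12), F^- (Z=9), O^2- (Z=8), N^3- (Z=7). Highest Z is smallest.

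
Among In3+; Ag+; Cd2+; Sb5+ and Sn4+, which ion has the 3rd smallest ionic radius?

In3+

Isoelectronic series (46 e⁻ each). Size is set by nuclear charge: more protons means a smaller ion. Sb5+ (Z=51), Sn4+ (Z=50), In3+ (Z=49), Cd2+ (Z=48), Ag+ (Z=47).
So the order is Sb5+ < Sn4+ < In3+ < Cd2+ < Ag+; the 3rd-smallest ion is In3+.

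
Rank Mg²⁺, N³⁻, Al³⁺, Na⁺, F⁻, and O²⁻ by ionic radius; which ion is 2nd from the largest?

O²⁻

Isoelectronic series (10 e⁻ each). Size is set by nuclear charge: more protons means a smaller ion. Al³⁺ (Z=13), Mg²⁺ (Z=12), Na⁺ (Z=11), F⁻ (Z=9), O²⁻ (Z=8), N³⁻ (Z=7).
So the order is Al³⁺ < Mg²⁺ < Na⁺ < F⁻ < O²⁻ < N³⁻; the 2nd-largest ion is O²⁻.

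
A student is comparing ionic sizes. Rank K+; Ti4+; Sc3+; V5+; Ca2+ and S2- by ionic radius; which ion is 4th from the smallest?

Ca2+

Isoelectronic series (18 e⁻ each). Size is set by nuclear charge: more protons means a smaller ion. V5+ (Z=23), Ti4+ (Z=22), Sc3+ (Z=21), Ca2+ (Z=20), K+ (Z=19), S2- (Z=16).
So the order is V5+ < Ti4+ < Sc3+ < Ca2+ < K+ < S2-; the 4th-smallest ion is Ca2+.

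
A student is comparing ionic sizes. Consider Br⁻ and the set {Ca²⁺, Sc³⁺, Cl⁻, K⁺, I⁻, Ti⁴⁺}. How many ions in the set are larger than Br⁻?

1

Tabulating Z and e⁻: Ti⁴⁺ has 18 e⁻ (Z=22), Sc³⁺ has 18 e⁻ (Z=21), Ca²⁺ has 18 e⁻ (Z=20), K⁺ has 18 e⁻ (Z=19), Cl⁻ has 18 e⁻ (Z=17), Br⁻ has 36 e⁻ (Z=35), I⁻ has 54 e⁻ (Z=53). Ti⁴⁺ < Sc³⁺ (both 18 e⁻, Z=22>21); Sc³⁺ < Ca²⁺ (both 18 e⁻, Z=21>20); Ca²⁺ < K⁺ (both 18 e⁻, Z=20>19); K⁺ < Cl⁻ (isoelectronic, higher Z=19 is smaller); Cl⁻ < Br⁻ (same group, period 3 vs 4); Br⁻ < I⁻ (same group, 1 shell fewer).
Overall: Ti⁴⁺ < Sc³⁺ < Ca²⁺ < K⁺ < Cl⁻ < Br⁻ < I⁻. Br⁻ has 5 below it and 1 above. Count: 1.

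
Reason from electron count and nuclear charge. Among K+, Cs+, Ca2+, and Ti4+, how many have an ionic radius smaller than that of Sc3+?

1

Work out protons and electrons: Ti4+ (Z=22, 18 e⁻), Sc3+ (Z=21, 18 e⁻), Ca2+ (Z=20, 18 e⁻), K+ (Z=19, 18 e⁻), Cs+ (Z=55, 54 e⁻). Ti4+ < Sc3+ (both 18 e⁻, Z=22>21); Sc3+ < Ca2+ (both 18 e⁻, Z=21>20); Ca2+ < K+ (isoelectronic, higher Z=20 is smaller); K+ < Cs+ (same group, period 4 vs 6).
Ordering all of them (including Sc3+) by radius gives Ti4+ < Sc3+ < Ca2+ < K+ < Cs+. Count: 1.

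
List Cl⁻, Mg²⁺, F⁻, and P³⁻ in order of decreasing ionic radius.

P³⁻ > Cl⁻ > F⁻ > Mg²⁺

Electron counts and nuclear charges: Mg²⁺: 10 e⁻, Z=12, F⁻: 10 e⁻, Z=9, Cl⁻: 18 e⁻, Z=17, P³⁻: 18 e⁻, Z=15. Mg²⁺ < F⁻ (both 10 e⁻, Z=12>9); F⁻ < Cl⁻ (same group, period 2 vs 3); Cl⁻ < P³⁻ (both 18 e⁻, Z=17>15).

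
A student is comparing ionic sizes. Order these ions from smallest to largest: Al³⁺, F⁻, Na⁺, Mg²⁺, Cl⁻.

Tabulating Z and e⁻: Al³⁺: 10 e⁻, Z=13, Mg²⁺: 10 e⁻, Z=12, Na⁺: 10 e⁻, Z=11, F⁻: 10 e⁻, Z=9, Cl⁻: 18 e⁻, Z=17. Al³⁺ < Mg²⁺ (isoelectronic, higher Z=13 is smaller); Mg²⁺ < Na⁺ (both 10 e⁻, Z=12>11); Na⁺ < F⁻ (isoelectronic, higher Z=11 is smaller); F⁻ < Cl⁻ (same group, period 2 vs 3).

Al³⁺ < Mg²⁺ < Na⁺ < F⁻ < Cl⁻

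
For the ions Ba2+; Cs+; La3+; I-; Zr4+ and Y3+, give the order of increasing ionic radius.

Zr4+ < Y3+ < La3+ < Ba2+ < Cs+ < I-

Zr4+ has 36 e⁻ (Z=40), Y3+ has 36 e⁻ (Z=39), La3+ has 54 e⁻ (Z=57), Ba2+ has 54 e⁻ (Z=56), Cs+ has 54 e⁻ (Z=55), I- has 54 e⁻ (Z=53). Zr4+ < Y3+ (isoelectronic, higher Z=40 is smaller); Y3+ < La3+ (same group, period 5 vs 6); La3+ < Ba2+ (isoelectronic, higher Z=57 is smaller); Ba2+ < Cs+ (isoelectronic, higher Z=56 is smaller); Cs+ < I- (both 54 e⁻, Z=55>53).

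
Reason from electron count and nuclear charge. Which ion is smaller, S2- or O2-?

O2-

All are in the same group with charge -2. Radius grows down the group as n (the outermost shell) increases.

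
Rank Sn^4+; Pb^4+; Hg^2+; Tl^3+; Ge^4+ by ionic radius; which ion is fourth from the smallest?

First list Z and electron count for each: Ge^4+ (Z=32, 28 e⁻), Sn^4+ (Z=50, 46 e⁻), Pb^4+ (Z=82, 78 e⁻), Tl^3+ (Z=81, 78 e⁻), Hg^2+ (Z=80, 78 e⁻). Ge^4+ < Sn^4+ (same group, 1 shell fewer); Sn^4+ < Pb^4+ (same group, 1 shell fewer); Pb^4+ < Tl^3+ (both 78 e⁻, Z=82>81); Tl^3+ < Hg^2+ (isoelectronic, higher Z=81 is smaller).
So the order is Ge^4+ < Sn^4+ < Pb^4+ < Tl^3+ < Hg^2+; the 4th-smallest ion is Tl^3+.

Tl^3+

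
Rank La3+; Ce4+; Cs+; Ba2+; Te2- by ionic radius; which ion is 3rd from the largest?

Isoelectronic series (54 e⁻ each). Size is set by nuclear charge: more protons means a smaller ion. Ce4+ (Z=58), La3+ (Z=57), Ba2+ (Z=56), Cs+ (Z=55), Te2- (Z=52).
That gives Ce4+ < La3+ < Ba2+ < Cs+ < Te2-. From the largest end, number 3 is Ba2+.

Ba2+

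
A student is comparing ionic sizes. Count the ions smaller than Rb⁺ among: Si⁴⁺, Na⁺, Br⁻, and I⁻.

2

Electron counts and nuclear charges: Si⁴⁺: 10 e⁻, Z=14, Na⁺: 10 e⁻, Z=11, Rb⁺: 36 e⁻, Z=37, Br⁻: 36 e⁻, Z=35, I⁻: 54 e⁻, Z=53. Si⁴⁺ < Na⁺ (isoelectronic, higher Z=14 is smaller); Na⁺ < Rb⁺ (same group, 2 shells fewer); Rb⁺ < Br⁻ (isoelectronic, higher Z=37 is smaller); Br⁻ < I⁻ (same group, period 4 vs 5).
Relative to Rb⁺, the ions that are smaller are Si⁴⁺, Na⁺. So 2 are smaller.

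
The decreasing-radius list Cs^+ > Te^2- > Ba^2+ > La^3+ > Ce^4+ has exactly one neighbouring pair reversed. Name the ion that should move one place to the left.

Scanning neighbour by neighbour, only Cs^+/Te^2- violates a trend: they are isoelectronic (54 e⁻) and Cs has more protons than Te (55 vs 52), making Cs^+ smaller. That makes Te^2- the one sitting a position late relative to where it belongs.

Te^2-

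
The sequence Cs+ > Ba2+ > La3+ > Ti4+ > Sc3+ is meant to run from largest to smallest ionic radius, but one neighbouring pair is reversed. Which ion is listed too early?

Scanning neighbour by neighbour, only Ti4+/Sc3+ violates a trend: Ti4+ and Sc3+ share 18 electrons; the higher nuclear charge on Ti (Z=22) contracts it more, so Ti4+ < Sc3+. That makes Ti4+ the one sitting a position early relative to where it belongs.

Ti4+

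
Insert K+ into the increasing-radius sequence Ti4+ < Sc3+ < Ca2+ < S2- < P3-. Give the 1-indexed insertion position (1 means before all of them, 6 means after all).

4

All of these have 18 electrons (isoelectronic). With the same electron cloud, the ion with the most protons pulls it in tightest. Nuclear charges: Ti4+ (Z=22), Sc3+ (Z=21), Ca2+ (Z=20), K+ (Z=19), S2- (Z=16), P3- (Z=15). Highest Z is smallest.
Merged order: Ti4+ < Sc3+ < Ca2+ < K+ < S2- < P3- — K+ is number 4.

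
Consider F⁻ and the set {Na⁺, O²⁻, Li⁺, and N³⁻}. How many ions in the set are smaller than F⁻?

2

First list Z and electron count for each: Li⁺: 2 e⁻, Z=3, Na⁺: 10 e⁻, Z=11, F⁻: 10 e⁻, Z=9, O²⁻: 10 e⁻, Z=8, N³⁻: 10 e⁻, Z=7. Li⁺ < Na⁺ (same group, period 2 vs 3); Na⁺ < F⁻ (both 10 e⁻, Z=11>9); F⁻ < O²⁻ (both 10 e⁻, Z=9>8); O²⁻ < N³⁻ (isoelectronic, higher Z=8 is smaller).
Ordering all of them (including F⁻) by radius gives Li⁺ < Na⁺ < F⁻ < O²⁻ < N³⁻. So 2 are smaller.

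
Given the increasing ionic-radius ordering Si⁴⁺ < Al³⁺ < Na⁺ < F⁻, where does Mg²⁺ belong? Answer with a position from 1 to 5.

3

All of these have 10 electrons (isoelectronic). With the same electron cloud, the ion with the most protons pulls it in tightest. Nuclear charges: Si⁴⁺ (Z=14), Al³⁺ (Z=13), Mg²⁺ (Z=12), Na⁺ (Z=11), F⁻ (Z=9). Highest Z is smallest.
With Mg²⁺ included the full order is Si⁴⁺ < Al³⁺ < Mg²⁺ < Na⁺ < F⁻, so it takes position 3.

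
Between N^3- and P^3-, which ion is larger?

These ions sit in one column with identical charge. Each step down the periodic table adds a principal shell, increasing the radius.

P^3-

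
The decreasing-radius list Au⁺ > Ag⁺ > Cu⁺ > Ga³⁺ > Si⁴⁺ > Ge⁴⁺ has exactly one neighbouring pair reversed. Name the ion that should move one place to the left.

The pair Si⁴⁺, Ge⁴⁺ is the wrong way round — Si⁴⁺ and Ge⁴⁺ are in one column with the same charge; the lighter period-3 ion has one fewer shell and is smaller. All other adjacent pairs agree with periodic trends, so Ge⁴⁺ is the misplaced ion.

Ge⁴⁺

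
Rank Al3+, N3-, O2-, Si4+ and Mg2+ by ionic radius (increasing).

Si4+ < Al3+ < Mg2+ < O2- < N3-

Isoelectronic series (10 e⁻ each). Size is set by nuclear charge: more protons means a smaller ion. Si4+ (Z=14), Al3+ (Z=13), Mg2+ (Z=12), O2- (Z=8), N3- (Z=7).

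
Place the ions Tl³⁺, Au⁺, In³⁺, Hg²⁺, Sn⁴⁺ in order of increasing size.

Sn⁴⁺ < In³⁺ < Tl³⁺ < Hg²⁺ < Au⁺

Electron counts and nuclear charges: Sn⁴⁺: 46 e⁻, Z=50, In³⁺: 46 e⁻, Z=49, Tl³⁺: 78 e⁻, Z=81, Hg²⁺: 78 e⁻, Z=80, Au⁺: 78 e⁻, Z=79. Sn⁴⁺ < In³⁺ (both 46 e⁻, Z=50>49); In³⁺ < Tl³⁺ (same group, 1 shell fewer); Tl³⁺ < Hg²⁺ (both 78 e⁻, Z=81>80); Hg²⁺ < Au⁺ (both 78 e⁻, Z=80>79).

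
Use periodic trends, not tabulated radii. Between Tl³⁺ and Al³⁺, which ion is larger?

These ions sit in one column with identical charge. Each step down the periodic table adds a principal shell, increasing the radius.

Tl³⁺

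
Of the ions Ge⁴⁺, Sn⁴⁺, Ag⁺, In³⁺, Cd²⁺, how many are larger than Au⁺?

Ge⁴⁺ (Z=32, 28 e⁻), Sn⁴⁺ (Z=50, 46 e⁻), In³⁺ (Z=49, 46 e⁻), Cd²⁺ (Z=48, 46 e⁻), Ag⁺ (Z=47, 46 e⁻), Au⁺ (Z=79, 78 e⁻). Ge⁴⁺ < Sn⁴⁺ (same group, 1 shell fewer); Sn⁴⁺ < In³⁺ (isoelectronic, higher Z=50 is smaller); In³⁺ < Cd²⁺ (both 46 e⁻, Z=49>48); Cd²⁺ < Ag⁺ (both 46 e⁻, Z=48>47); Ag⁺ < Au⁺ (same group, 1 shell fewer).
Ordering all of them (including Au⁺) by radius gives Ge⁴⁺ < Sn⁴⁺ < In³⁺ < Cd²⁺ < Ag⁺ < Au⁺. So 0 are larger.

0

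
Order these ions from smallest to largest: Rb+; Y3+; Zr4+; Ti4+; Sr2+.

Ti4+ < Zr4+ < Y3+ < Sr2+ < Rb+

Electron counts and nuclear charges: Ti4+ has 18 e⁻ (Z=22), Zr4+ has 36 e⁻ (Z=40), Y3+ has 36 e⁻ (Z=39), Sr2+ has 36 e⁻ (Z=38), Rb+ has 36 e⁻ (Z=37). Ti4+ < Zr4+ (same group, period 4 vs 5); Zr4+ < Y3+ (isoelectronic, higher Z=40 is smaller); Y3+ < Sr2+ (both 36 e⁻, Z=39>38); Sr2+ < Rb+ (both 36 e⁻, Z=38>37).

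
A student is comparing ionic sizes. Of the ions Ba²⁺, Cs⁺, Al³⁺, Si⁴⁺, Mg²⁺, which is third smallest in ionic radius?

Mg²⁺

First list Z and electron count for each: Si⁴⁺ (Z=14, 10 e⁻), Al³⁺ (Z=13, 10 e⁻), Mg²⁺ (Z=12, 10 e⁻), Ba²⁺ (Z=56, 54 e⁻), Cs⁺ (Z=55, 54 e⁻). Si⁴⁺ < Al³⁺ (both 10 e⁻, Z=14>13); Al³⁺ < Mg²⁺ (both 10 e⁻, Z=13>12); Mg²⁺ < Ba²⁺ (same group, period 3 vs 6); Ba²⁺ < Cs⁺ (isoelectronic, higher Z=56 is smaller).
So the order is Si⁴⁺ < Al³⁺ < Mg²⁺ < Ba²⁺ < Cs⁺; the 3rd-smallest ion is Mg²⁺.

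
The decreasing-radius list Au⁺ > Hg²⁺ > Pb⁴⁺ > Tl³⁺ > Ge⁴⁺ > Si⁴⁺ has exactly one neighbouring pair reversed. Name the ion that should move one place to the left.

Compare adjacent ions: both have 78 electrons but Z(Pb)=82 > Z(Tl)=81, so Pb⁴⁺ should be the smaller of the two — yet in this decreasing list Pb⁴⁺ sits before Tl³⁺. Nothing else is reversed, so Tl³⁺ should move one place to the left.

Tl³⁺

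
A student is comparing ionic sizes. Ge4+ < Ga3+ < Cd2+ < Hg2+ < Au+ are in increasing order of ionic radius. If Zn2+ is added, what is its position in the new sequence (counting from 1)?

First list Z and electron count for each: Ge4+: 28 e⁻, Z=32, Ga3+: 28 e⁻, Z=31, Zn2+: 28 e⁻, Z=30, Cd2+: 46 e⁻, Z=48, Hg2+: 78 e⁻, Z=80, Au+: 78 e⁻, Z=79. Ge4+ < Ga3+ (both 28 e⁻, Z=32>31); Ga3+ < Zn2+ (both 28 e⁻, Z=31>30); Zn2+ < Cd2+ (same group, 1 shell fewer); Cd2+ < Hg2+ (same group, 1 shell fewer); Hg2+ < Au+ (both 78 e⁻, Z=80>79).
The complete sequence is Ge4+ < Ga3+ < Zn2+ < Cd2+ < Hg2+ < Au+. Zn2+ sits at position 3.

3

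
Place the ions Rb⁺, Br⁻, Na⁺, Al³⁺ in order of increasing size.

Al³⁺ (Z=13, 10 e⁻), Na⁺ (Z=11, 10 e⁻), Rb⁺ (Z=37, 36 e⁻), Br⁻ (Z=35, 36 e⁻). Al³⁺ < Na⁺ (isoelectronic, higher Z=13 is smaller); Na⁺ < Rb⁺ (same group, 2 shells fewer); Rb⁺ < Br⁻ (isoelectronic, higher Z=37 is smaller).

Al³⁺ < Na⁺ < Rb⁺ < Br⁻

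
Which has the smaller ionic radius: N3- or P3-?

N3-

Same group, same charge. Going down the group adds an extra shell of electrons, so the ion gets larger: N3- is highest in the group and smallest.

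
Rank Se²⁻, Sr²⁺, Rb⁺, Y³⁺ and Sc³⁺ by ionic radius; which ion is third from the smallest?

Sr²⁺

Work out protons and electrons: Sc³⁺ (Z=21, 18 e⁻), Y³⁺ (Z=39, 36 e⁻), Sr²⁺ (Z=38, 36 e⁻), Rb⁺ (Z=37, 36 e⁻), Se²⁻ (Z=34, 36 e⁻). Sc³⁺ < Y³⁺ (same group, 1 shell fewer); Y³⁺ < Sr²⁺ (both 36 e⁻, Z=39>38); Sr²⁺ < Rb⁺ (both 36 e⁻, Z=38>37); Rb⁺ < Se²⁻ (isoelectronic, higher Z=37 is smaller).
Ordering: Sc³⁺ < Y³⁺ < Sr²⁺ < Rb⁺ < Se²⁻. The third smallest is Sr²⁺.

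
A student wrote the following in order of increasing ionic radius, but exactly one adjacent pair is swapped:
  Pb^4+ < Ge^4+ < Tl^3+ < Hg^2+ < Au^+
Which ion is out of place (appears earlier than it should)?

Pb^4+

Check each adjacent pair. Pb^4+ and Ge^4+ are reversed: both in group 14 with the same charge; Ge^4+ (period 4) has the smaller radius. No other neighbouring pair contradicts the periodic trends, so Pb^4+ is the ion listed too early.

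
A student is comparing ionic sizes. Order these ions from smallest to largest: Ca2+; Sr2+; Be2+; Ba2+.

All are in the same group with charge +2. Radius grows down the group as n (the outermost shell) increases.

Be2+ < Ca2+ < Sr2+ < Ba2+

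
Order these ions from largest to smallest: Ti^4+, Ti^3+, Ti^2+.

These are all Ti ions. Removing more electrons (higher positive charge) pulls the remaining electrons in closer, so Ti^4+ is smallest and Ti^2+ is largest.

Ti^2+ > Ti^3+ > Ti^4+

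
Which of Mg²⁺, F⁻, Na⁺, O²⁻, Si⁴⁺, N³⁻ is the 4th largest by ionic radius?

All of these have 10 electrons (isoelectronic). With the same electron cloud, the ion with the most protons pulls it in tightest. Nuclear charges: Si⁴⁺ (Z=14), Mg²⁺ (Z=12), Na⁺ (Z=11), F⁻ (Z=9), O²⁻ (Z=8), N³⁻ (Z=7). Highest Z is smallest.
Ordering: Si⁴⁺ < Mg²⁺ < Na⁺ < F⁻ < O²⁻ < N³⁻. The 4th largest is Na⁺.

Na⁺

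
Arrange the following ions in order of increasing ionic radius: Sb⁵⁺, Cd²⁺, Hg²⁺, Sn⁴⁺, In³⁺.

First list Z and electron count for each: Sb⁵⁺: 46 e⁻, Z=51, Sn⁴⁺: 46 e⁻, Z=50, In³⁺: 46 e⁻, Z=49, Cd²⁺: 46 e⁻, Z=48, Hg²⁺: 78 e⁻, Z=80. Sb⁵⁺ < Sn⁴⁺ (both 46 e⁻, Z=51>50); Sn⁴⁺ < In³⁺ (both 46 e⁻, Z=50>49); In³⁺ < Cd²⁺ (both 46 e⁻, Z=49>48); Cd²⁺ < Hg²⁺ (same group, 1 shell fewer).

Sb⁵⁺ < Sn⁴⁺ < In³⁺ < Cd²⁺ < Hg²⁺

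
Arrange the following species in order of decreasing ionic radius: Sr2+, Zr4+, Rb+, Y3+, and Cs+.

Electron counts and nuclear charges: Zr4+: 36 e⁻, Z=40, Y3+: 36 e⁻, Z=39, Sr2+: 36 e⁻, Z=38, Rb+: 36 e⁻, Z=37, Cs+: 54 e⁻, Z=55. Zr4+ < Y3+ (both 36 e⁻, Z=40>39); Y3+ < Sr2+ (isoelectronic, higher Z=39 is smaller); Sr2+ < Rb+ (isoelectronic, higher Z=38 is smaller); Rb+ < Cs+ (same group, period 5 vs 6).

Cs+ > Rb+ > Sr2+ > Y3+ > Zr4+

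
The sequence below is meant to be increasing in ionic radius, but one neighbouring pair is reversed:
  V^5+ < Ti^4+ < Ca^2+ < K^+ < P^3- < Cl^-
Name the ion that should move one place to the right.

Check each adjacent pair. P^3- and Cl^- are reversed: they are isoelectronic (18 e⁻) and Cl has more protons than P (17 vs 15), making Cl^- smaller. No other neighbouring pair contradicts the periodic trends, so P^3- is the ion listed too early.

P^3-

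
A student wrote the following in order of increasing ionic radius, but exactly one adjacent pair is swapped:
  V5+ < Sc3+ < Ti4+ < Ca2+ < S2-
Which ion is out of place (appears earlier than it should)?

Check each adjacent pair. Sc3+ and Ti4+ are reversed: they are isoelectronic (18 e⁻) and Ti has more protons than Sc (22 vs 21), making Ti4+ smaller. No other neighbouring pair contradicts the periodic trends, so Sc3+ is the ion listed too early.

Sc3+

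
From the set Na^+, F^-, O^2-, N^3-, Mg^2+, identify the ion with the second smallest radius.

Na^+

These species are isoelectronic with 10 electrons. The only difference is the number of protons: Mg^2+ (Z=12), Na^+ (Z=11), F^- (Z=9), O^2- (Z=8), N^3- (Z=7). The strongest nuclear pull (Mg^2+) gives the smallest ion.
Ordering: Mg^2+ < Na^+ < F^- < O^2- < N^3-. The second smallest is Na^+.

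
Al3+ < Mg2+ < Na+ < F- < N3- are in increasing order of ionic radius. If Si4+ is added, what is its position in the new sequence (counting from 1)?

Each ion has 10 electrons. The ranking follows nuclear charge in reverse — greater Z gives a smaller radius. Si4+ (Z=14), Al3+ (Z=13), Mg2+ (Z=12), Na+ (Z=11), F- (Z=9), N3- (Z=7).
The complete sequence is Si4+ < Al3+ < Mg2+ < Na+ < F- < N3-. Si4+ sits at position 1.

1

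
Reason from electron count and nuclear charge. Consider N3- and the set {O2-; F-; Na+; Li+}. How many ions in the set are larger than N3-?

Li+ has 2 e⁻ (Z=3), Na+ has 10 e⁻ (Z=11), F- has 10 e⁻ (Z=9), O2- has 10 e⁻ (Z=8), N3- has 10 e⁻ (Z=7). Li+ < Na+ (same group, 1 shell fewer); Na+ < F- (both 10 e⁻, Z=11>9); F- < O2- (both 10 e⁻, Z=9>8); O2- < N3- (both 10 e⁻, Z=8>7).
Overall: Li+ < Na+ < F- < O2- < N3-. N3- has 4 below it and 0 above. So 0 are larger.

0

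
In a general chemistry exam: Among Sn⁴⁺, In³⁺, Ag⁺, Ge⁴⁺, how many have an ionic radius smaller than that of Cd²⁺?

3

Work out protons and electrons: Ge⁴⁺: 28 e⁻, Z=32, Sn⁴⁺: 46 e⁻, Z=50, In³⁺: 46 e⁻, Z=49, Cd²⁺: 46 e⁻, Z=48, Ag⁺: 46 e⁻, Z=47. Ge⁴⁺ < Sn⁴⁺ (same group, 1 shell fewer); Sn⁴⁺ < In³⁺ (both 46 e⁻, Z=50>49); In³⁺ < Cd²⁺ (isoelectronic, higher Z=49 is smaller); Cd²⁺ < Ag⁺ (isoelectronic, higher Z=48 is smaller).
Placing each against Cd²⁺: smaller — Ge⁴⁺, Sn⁴⁺, In³⁺; larger — Ag⁺. Count: 3.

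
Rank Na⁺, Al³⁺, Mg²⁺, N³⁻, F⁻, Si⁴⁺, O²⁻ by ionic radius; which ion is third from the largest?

All of these have 10 electrons (isoelectronic). With the same electron cloud, the ion with the most protons pulls it in tightest. Nuclear charges: Si⁴⁺ (Z=14), Al³⁺ (Z=13), Mg²⁺ (Z=12), Na⁺ (Z=11), F⁻ (Z=9), O²⁻ (Z=8), N³⁻ (Z=7). Highest Z is smallest.
Ordering: Si⁴⁺ < Al³⁺ < Mg²⁺ < Na⁺ < F⁻ < O²⁻ < N³⁻. The third largest is F⁻.

F⁻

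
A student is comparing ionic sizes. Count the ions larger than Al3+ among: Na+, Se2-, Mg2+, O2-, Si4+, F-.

Electron counts and nuclear charges: Si4+ (Z=14, 10 e⁻), Al3+ (Z=13, 10 e⁻), Mg2+ (Z=12, 10 e⁻), Na+ (Z=11, 10 e⁻), F- (Z=9, 10 e⁻), O2- (Z=8, 10 e⁻), Se2- (Z=34, 36 e⁻). Si4+ < Al3+ (isoelectronic, higher Z=14 is smaller); Al3+ < Mg2+ (both 10 e⁻, Z=13>12); Mg2+ < Na+ (isoelectronic, higher Z=12 is smaller); Na+ < F- (isoelectronic, higher Z=11 is smaller); F- < O2- (both 10 e⁻, Z=9>8); O2- < Se2- (same group, period 2 vs 4).
Ordering all of them (including Al3+) by radius gives Si4+ < Al3+ < Mg2+ < Na+ < F- < O2- < Se2-. That's 5.

5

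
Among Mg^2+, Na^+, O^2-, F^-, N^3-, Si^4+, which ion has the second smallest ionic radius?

Mg^2+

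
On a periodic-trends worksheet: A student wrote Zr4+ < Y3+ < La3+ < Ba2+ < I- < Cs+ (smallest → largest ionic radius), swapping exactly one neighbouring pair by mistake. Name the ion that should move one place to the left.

Check each adjacent pair. I- and Cs+ are reversed: both have 54 electrons but Z(Cs)=55 > Z(I)=53, so Cs+ should be the smaller of the two. No other neighbouring pair contradicts the periodic trends, so Cs+ is the ion listed too late.

Cs+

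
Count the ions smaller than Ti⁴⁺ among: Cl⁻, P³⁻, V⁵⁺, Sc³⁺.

Each ion has 18 electrons. The ranking follows nuclear charge in reverse — greater Z gives a smaller radius. V⁵⁺ (Z=23), Ti⁴⁺ (Z=22), Sc³⁺ (Z=21), Cl⁻ (Z=17), P³⁻ (Z=15).
Relative to Ti⁴⁺, the ions that are smaller are V⁵⁺. Count: 1.

1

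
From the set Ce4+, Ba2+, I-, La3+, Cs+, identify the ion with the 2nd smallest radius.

Isoelectronic series (54 e⁻ each). Size is set by nuclear charge: more protons means a smaller ion. Ce4+ (Z=58), La3+ (Z=57), Ba2+ (Z=56), Cs+ (Z=55), I- (Z=53).
Ordering: Ce4+ < La3+ < Ba2+ < Cs+ < I-. The 2nd smallest is La3+.

La3+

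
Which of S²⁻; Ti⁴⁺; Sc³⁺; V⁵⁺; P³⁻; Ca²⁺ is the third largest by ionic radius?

All of these have 18 electrons (isoelectronic). With the same electron cloud, the ion with the most protons pulls it in tightest. Nuclear charges: V⁵⁺ (Z=23), Ti⁴⁺ (Z=22), Sc³⁺ (Z=21), Ca²⁺ (Z=20), S²⁻ (Z=16), P³⁻ (Z=15). Highest Z is smallest.
That gives V⁵⁺ < Ti⁴⁺ < Sc³⁺ < Ca²⁺ < S²⁻ < P³⁻. From the largest end, number 3 is Ca²⁺.

Ca²⁺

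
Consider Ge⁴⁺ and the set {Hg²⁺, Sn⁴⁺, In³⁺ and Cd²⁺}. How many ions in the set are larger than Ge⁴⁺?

4

First list Z and electron count for each: Ge⁴⁺: 28 e⁻, Z=32, Sn⁴⁺: 46 e⁻, Z=50, In³⁺: 46 e⁻, Z=49, Cd²⁺: 46 e⁻, Z=48, Hg²⁺: 78 e⁻, Z=80. Ge⁴⁺ < Sn⁴⁺ (same group, period 4 vs 5); Sn⁴⁺ < In³⁺ (isoelectronic, higher Z=50 is smaller); In³⁺ < Cd²⁺ (both 46 e⁻, Z=49>48); Cd²⁺ < Hg²⁺ (same group, 1 shell fewer).
Relative to Ge⁴⁺, the ions that are larger are Sn⁴⁺, In³⁺, Cd²⁺, Hg²⁺. Count: 4.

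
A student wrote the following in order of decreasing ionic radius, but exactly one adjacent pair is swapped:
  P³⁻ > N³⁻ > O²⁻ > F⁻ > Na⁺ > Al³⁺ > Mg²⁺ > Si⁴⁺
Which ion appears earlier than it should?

Al³⁺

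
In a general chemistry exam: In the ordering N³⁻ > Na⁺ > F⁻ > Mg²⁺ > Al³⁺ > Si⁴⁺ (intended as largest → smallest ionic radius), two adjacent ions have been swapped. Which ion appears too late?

F⁻

Check each adjacent pair. Na⁺ and F⁻ are reversed: Na⁺ and F⁻ share 10 electrons; the higher nuclear charge on Na (Z=11) contracts it more, so Na⁺ < F⁻. No other neighbouring pair contradicts the periodic trends, so F⁻ is the ion listed too late.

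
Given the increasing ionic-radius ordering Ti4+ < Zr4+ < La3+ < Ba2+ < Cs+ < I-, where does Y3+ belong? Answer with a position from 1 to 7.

3

Electron counts and nuclear charges: Ti4+ (Z=22, 18 e⁻), Zr4+ (Z=40, 36 e⁻), Y3+ (Z=39, 36 e⁻), La3+ (Z=57, 54 e⁻), Ba2+ (Z=56, 54 e⁻), Cs+ (Z=55, 54 e⁻), I- (Z=53, 54 e⁻). Ti4+ < Zr4+ (same group, 1 shell fewer); Zr4+ < Y3+ (both 36 e⁻, Z=40>39); Y3+ < La3+ (same group, period 5 vs 6); La3+ < Ba2+ (isoelectronic, higher Z=57 is smaller); Ba2+ < Cs+ (isoelectronic, higher Z=56 is smaller); Cs+ < I- (isoelectronic, higher Z=55 is smaller).
With Y3+ included the full order is Ti4+ < Zr4+ < Y3+ < La3+ < Ba2+ < Cs+ < I-, so it takes position 3.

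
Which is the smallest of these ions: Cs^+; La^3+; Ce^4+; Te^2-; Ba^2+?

Ce^4+

Each ion has 54 electrons. The ranking follows nuclear charge in reverse — greater Z gives a smaller radius. Ce^4+ (Z=58), La^3+ (Z=57), Ba^2+ (Z=56), Cs^+ (Z=55), Te^2- (Z=52).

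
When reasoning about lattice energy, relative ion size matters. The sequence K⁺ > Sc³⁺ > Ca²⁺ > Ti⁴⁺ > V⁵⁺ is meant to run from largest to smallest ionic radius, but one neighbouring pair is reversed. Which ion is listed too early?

The pair Sc³⁺, Ca²⁺ is the wrong way round — both have 18 electrons but Z(Sc)=21 > Z(Ca)=20, so Sc³⁺ should be the smaller of the two. All other adjacent pairs agree with periodic trends, so Sc³⁺ is the misplaced ion.

Sc³⁺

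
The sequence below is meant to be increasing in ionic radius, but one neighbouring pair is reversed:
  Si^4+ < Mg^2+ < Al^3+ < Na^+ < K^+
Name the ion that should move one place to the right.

Mg^2+

Check each adjacent pair. Mg^2+ and Al^3+ are reversed: they are isoelectronic (10 e⁻) and Al has more protons than Mg (13 vs 12), making Al^3+ smaller. No other neighbouring pair contradicts the periodic trends, so Mg^2+ is the ion listed too early.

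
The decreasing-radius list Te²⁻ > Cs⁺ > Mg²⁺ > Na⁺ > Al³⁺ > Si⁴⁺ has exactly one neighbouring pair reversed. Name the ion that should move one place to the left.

Na⁺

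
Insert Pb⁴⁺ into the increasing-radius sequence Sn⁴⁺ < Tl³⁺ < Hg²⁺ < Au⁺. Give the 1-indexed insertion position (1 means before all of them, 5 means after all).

Work out protons and electrons: Sn⁴⁺: 46 e⁻, Z=50, Pb⁴⁺: 78 e⁻, Z=82, Tl³⁺: 78 e⁻, Z=81, Hg²⁺: 78 e⁻, Z=80, Au⁺: 78 e⁻, Z=79. Sn⁴⁺ < Pb⁴⁺ (same group, 1 shell fewer); Pb⁴⁺ < Tl³⁺ (isoelectronic, higher Z=82 is smaller); Tl³⁺ < Hg²⁺ (both 78 e⁻, Z=81>80); Hg²⁺ < Au⁺ (both 78 e⁻, Z=80>79).
Putting Pb⁴⁺ in gives Sn⁴⁺ < Pb⁴⁺ < Tl³⁺ < Hg²⁺ < Au⁺; it lands at slot 2.

2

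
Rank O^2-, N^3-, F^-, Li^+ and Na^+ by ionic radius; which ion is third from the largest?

F^-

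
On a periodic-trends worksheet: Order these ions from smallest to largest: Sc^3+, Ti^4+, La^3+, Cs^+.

Ti^4+ < Sc^3+ < La^3+ < Cs^+

First list Z and electron count for each: Ti^4+ has 18 e⁻ (Z=22), Sc^3+ has 18 e⁻ (Z=21), La^3+ has 54 e⁻ (Z=57), Cs^+ has 54 e⁻ (Z=55). Ti^4+ < Sc^3+ (isoelectronic, higher Z=22 is smaller); Sc^3+ < La^3+ (same group, period 4 vs 6); La^3+ < Cs^+ (both 54 e⁻, Z=57>55).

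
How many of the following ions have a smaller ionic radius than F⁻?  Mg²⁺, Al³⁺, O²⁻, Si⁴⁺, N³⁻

3

Each ion has 10 electrons. The ranking follows nuclear charge in reverse — greater Z gives a smaller radius. Si⁴⁺ (Z=14), Al³⁺ (Z=13), Mg²⁺ (Z=12), F⁻ (Z=9), O²⁻ (Z=8), N³⁻ (Z=7).
Placing each against F⁻: smaller — Si⁴⁺, Al³⁺, Mg²⁺; larger — O²⁻, N³⁻. Count: 3.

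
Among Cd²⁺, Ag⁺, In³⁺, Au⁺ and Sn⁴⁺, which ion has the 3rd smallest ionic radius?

Work out protons and electrons: Sn⁴⁺ (Z=50, 46 e⁻), In³⁺ (Z=49, 46 e⁻), Cd²⁺ (Z=48, 46 e⁻), Ag⁺ (Z=47, 46 e⁻), Au⁺ (Z=79, 78 e⁻). Sn⁴⁺ < In³⁺ (isoelectronic, higher Z=50 is smaller); In³⁺ < Cd²⁺ (isoelectronic, higher Z=49 is smaller); Cd²⁺ < Ag⁺ (isoelectronic, higher Z=48 is smaller); Ag⁺ < Au⁺ (same group, period 5 vs 6).
That gives Sn⁴⁺ < In³⁺ < Cd²⁺ < Ag⁺ < Au⁺. From the smallest end, number 3 is Cd²⁺.

Cd²⁺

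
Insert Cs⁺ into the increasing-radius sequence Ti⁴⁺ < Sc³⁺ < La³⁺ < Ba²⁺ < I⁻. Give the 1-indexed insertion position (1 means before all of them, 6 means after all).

5

Ti⁴⁺ has 18 e⁻ (Z=22), Sc³⁺ has 18 e⁻ (Z=21), La³⁺ has 54 e⁻ (Z=57), Ba²⁺ has 54 e⁻ (Z=56), Cs⁺ has 54 e⁻ (Z=55), I⁻ has 54 e⁻ (Z=53). Ti⁴⁺ < Sc³⁺ (both 18 e⁻, Z=22>21); Sc³⁺ < La³⁺ (same group, period 4 vs 6); La³⁺ < Ba²⁺ (both 54 e⁻, Z=57>56); Ba²⁺ < Cs⁺ (both 54 e⁻, Z=56>55); Cs⁺ < I⁻ (isoelectronic, higher Z=55 is smaller).
With Cs⁺ included the full order is Ti⁴⁺ < Sc³⁺ < La³⁺ < Ba²⁺ < Cs⁺ < I⁻, so it takes position 5.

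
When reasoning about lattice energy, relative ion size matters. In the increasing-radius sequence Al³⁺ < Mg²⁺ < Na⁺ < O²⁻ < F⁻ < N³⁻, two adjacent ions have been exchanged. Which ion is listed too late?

Compare adjacent ions: F⁻ and O²⁻ share 10 electrons; the higher nuclear charge on F (Z=9) contracts it more, so F⁻ < O²⁻ — yet in this increasing list O²⁻ sits before F⁻. Nothing else is reversed, so F⁻ should move one place to the left.

F⁻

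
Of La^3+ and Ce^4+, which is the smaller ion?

Ce^4+

All of these have 54 electrons (isoelectronic). With the same electron cloud, the ion with the most protons pulls it in tightest. Nuclear charges: Ce^4+ (Z=58), La^3+ (Z=57). Highest Z is smallest.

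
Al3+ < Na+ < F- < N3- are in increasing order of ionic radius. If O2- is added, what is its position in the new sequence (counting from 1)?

4

All of these have 10 electrons (isoelectronic). With the same electron cloud, the ion with the most protons pulls it in tightest. Nuclear charges: Al3+ (Z=13), Na+ (Z=11), F- (Z=9), O2- (Z=8), N3- (Z=7). Highest Z is smallest.
The complete sequence is Al3+ < Na+ < F- < O2- < N3-. O2- sits at position 4.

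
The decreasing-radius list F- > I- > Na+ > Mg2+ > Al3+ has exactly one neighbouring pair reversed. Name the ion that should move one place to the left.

I-

The pair F-, I- is the wrong way round — F- and I- are in one column with the same charge; the lighter period-2 ion has 3 fewer shells and is smaller. All other adjacent pairs agree with periodic trends, so I- is the misplaced ion.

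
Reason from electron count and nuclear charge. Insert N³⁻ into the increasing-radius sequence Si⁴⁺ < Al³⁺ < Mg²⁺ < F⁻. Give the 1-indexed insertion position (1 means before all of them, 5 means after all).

Isoelectronic series (10 e⁻ each). Size is set by nuclear charge: more protons means a smaller ion. Si⁴⁺ (Z=14), Al³⁺ (Z=13), Mg²⁺ (Z=12), F⁻ (Z=9), N³⁻ (Z=7).
Merged order: Si⁴⁺ < Al³⁺ < Mg²⁺ < F⁻ < N³⁻ — N³⁻ is number 5.

5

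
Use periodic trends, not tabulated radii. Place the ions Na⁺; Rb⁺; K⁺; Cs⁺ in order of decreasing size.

All are in the same group with charge +1. Radius grows down the group as n (the outermost shell) increases.

Cs⁺ > Rb⁺ > K⁺ > Na⁺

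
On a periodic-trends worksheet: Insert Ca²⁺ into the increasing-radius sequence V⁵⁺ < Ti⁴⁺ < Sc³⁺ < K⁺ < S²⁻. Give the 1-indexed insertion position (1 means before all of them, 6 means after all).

Each ion has 18 electrons. The ranking follows nuclear charge in reverse — greater Z gives a smaller radius. V⁵⁺ (Z=23), Ti⁴⁺ (Z=22), Sc³⁺ (Z=21), Ca²⁺ (Z=20), K⁺ (Z=19), S²⁻ (Z=16).
Merged order: V⁵⁺ < Ti⁴⁺ < Sc³⁺ < Ca²⁺ < K⁺ < S²⁻ — Ca²⁺ is number 4.

4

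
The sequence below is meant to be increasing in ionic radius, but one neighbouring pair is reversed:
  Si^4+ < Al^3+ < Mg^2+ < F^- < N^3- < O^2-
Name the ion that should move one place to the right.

The pair N^3-, O^2- is the wrong way round — O^2- and N^3- share 10 electrons; the higher nuclear charge on O (Z=8) contracts it more, so O^2- < N^3-. All other adjacent pairs agree with periodic trends, so N^3- is the misplaced ion.

N^3-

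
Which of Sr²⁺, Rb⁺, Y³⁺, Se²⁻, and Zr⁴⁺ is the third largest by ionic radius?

Sr²⁺

These species are isoelectronic with 36 electrons. The only difference is the number of protons: Zr⁴⁺ (Z=40), Y³⁺ (Z=39), Sr²⁺ (Z=38), Rb⁺ (Z=37), Se²⁻ (Z=34). The strongest nuclear pull (Zr⁴⁺) gives the smallest ion.
Ordering: Zr⁴⁺ < Y³⁺ < Sr²⁺ < Rb⁺ < Se²⁻. The third largest is Sr²⁺.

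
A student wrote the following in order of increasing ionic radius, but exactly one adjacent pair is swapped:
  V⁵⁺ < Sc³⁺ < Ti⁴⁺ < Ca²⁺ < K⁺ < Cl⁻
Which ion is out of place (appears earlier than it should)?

Sc³⁺

Check each adjacent pair. Sc³⁺ and Ti⁴⁺ are reversed: both have 18 electrons but Z(Ti)=22 > Z(Sc)=21, so Ti⁴⁺ should be the smaller of the two. No other neighbouring pair contradicts the periodic trends, so Sc³⁺ is the ion listed too early.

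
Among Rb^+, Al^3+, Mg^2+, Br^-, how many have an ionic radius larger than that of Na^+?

2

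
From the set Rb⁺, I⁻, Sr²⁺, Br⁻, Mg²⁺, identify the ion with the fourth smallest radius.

Br⁻

Work out protons and electrons: Mg²⁺: 10 e⁻, Z=12, Sr²⁺: 36 e⁻, Z=38, Rb⁺: 36 e⁻, Z=37, Br⁻: 36 e⁻, Z=35, I⁻: 54 e⁻, Z=53. Mg²⁺ < Sr²⁺ (same group, period 3 vs 5); Sr²⁺ < Rb⁺ (isoelectronic, higher Z=38 is smaller); Rb⁺ < Br⁻ (isoelectronic, higher Z=37 is smaller); Br⁻ < I⁻ (same group, 1 shell fewer).
That gives Mg²⁺ < Sr²⁺ < Rb⁺ < Br⁻ < I⁻. From the smallest end, number 4 is Br⁻.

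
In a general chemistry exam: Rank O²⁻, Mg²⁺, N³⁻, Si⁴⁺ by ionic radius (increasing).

Si⁴⁺ < Mg²⁺ < O²⁻ < N³⁻

Isoelectronic series (10 e⁻ each). Size is set by nuclear charge: more protons means a smaller ion. Si⁴⁺ (Z=14), Mg²⁺ (Z=12), O²⁻ (Z=8), N³⁻ (Z=7).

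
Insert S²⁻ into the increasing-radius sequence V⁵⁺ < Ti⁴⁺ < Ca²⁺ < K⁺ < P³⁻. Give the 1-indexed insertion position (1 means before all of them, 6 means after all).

5

Each ion has 18 electrons. The ranking follows nuclear charge in reverse — greater Z gives a smaller radius. V⁵⁺ (Z=23), Ti⁴⁺ (Z=22), Ca²⁺ (Z=20), K⁺ (Z=19), S²⁻ (Z=16), P³⁻ (Z=15).
With S²⁻ included the full order is V⁵⁺ < Ti⁴⁺ < Ca²⁺ < K⁺ < S²⁻ < P³⁻, so it takes position 5.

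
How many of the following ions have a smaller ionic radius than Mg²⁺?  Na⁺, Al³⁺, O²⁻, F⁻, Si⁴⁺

Isoelectronic series (10 e⁻ each). Size is set by nuclear charge: more protons means a smaller ion. Si⁴⁺ (Z=14), Al³⁺ (Z=13), Mg²⁺ (Z=12), Na⁺ (Z=11), F⁻ (Z=9), O²⁻ (Z=8).
Relative to Mg²⁺, the ions that are smaller are Si⁴⁺, Al³⁺. Count: 2.

2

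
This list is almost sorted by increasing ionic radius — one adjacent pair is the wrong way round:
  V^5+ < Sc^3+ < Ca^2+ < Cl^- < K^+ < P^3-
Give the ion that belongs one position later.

Cl^-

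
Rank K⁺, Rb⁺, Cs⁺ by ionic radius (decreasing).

These ions sit in one column with identical charge. Each step down the periodic table adds a principal shell, increasing the radius.

Cs⁺ > Rb⁺ > K⁺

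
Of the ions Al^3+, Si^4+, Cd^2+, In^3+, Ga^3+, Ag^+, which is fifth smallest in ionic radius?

Tabulating Z and e⁻: Si^4+: 10 e⁻, Z=14, Al^3+: 10 e⁻, Z=13, Ga^3+: 28 e⁻, Z=31, In^3+: 46 e⁻, Z=49, Cd^2+: 46 e⁻, Z=48, Ag^+: 46 e⁻, Z=47. Si^4+ < Al^3+ (isoelectronic, higher Z=14 is smaller); Al^3+ < Ga^3+ (same group, 1 shell fewer); Ga^3+ < In^3+ (same group, 1 shell fewer); In^3+ < Cd^2+ (both 46 e⁻, Z=49>48); Cd^2+ < Ag^+ (isoelectronic, higher Z=48 is smaller).
That gives Si^4+ < Al^3+ < Ga^3+ < In^3+ < Cd^2+ < Ag^+. From the smallest end, number 5 is Cd^2+.

Cd^2+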